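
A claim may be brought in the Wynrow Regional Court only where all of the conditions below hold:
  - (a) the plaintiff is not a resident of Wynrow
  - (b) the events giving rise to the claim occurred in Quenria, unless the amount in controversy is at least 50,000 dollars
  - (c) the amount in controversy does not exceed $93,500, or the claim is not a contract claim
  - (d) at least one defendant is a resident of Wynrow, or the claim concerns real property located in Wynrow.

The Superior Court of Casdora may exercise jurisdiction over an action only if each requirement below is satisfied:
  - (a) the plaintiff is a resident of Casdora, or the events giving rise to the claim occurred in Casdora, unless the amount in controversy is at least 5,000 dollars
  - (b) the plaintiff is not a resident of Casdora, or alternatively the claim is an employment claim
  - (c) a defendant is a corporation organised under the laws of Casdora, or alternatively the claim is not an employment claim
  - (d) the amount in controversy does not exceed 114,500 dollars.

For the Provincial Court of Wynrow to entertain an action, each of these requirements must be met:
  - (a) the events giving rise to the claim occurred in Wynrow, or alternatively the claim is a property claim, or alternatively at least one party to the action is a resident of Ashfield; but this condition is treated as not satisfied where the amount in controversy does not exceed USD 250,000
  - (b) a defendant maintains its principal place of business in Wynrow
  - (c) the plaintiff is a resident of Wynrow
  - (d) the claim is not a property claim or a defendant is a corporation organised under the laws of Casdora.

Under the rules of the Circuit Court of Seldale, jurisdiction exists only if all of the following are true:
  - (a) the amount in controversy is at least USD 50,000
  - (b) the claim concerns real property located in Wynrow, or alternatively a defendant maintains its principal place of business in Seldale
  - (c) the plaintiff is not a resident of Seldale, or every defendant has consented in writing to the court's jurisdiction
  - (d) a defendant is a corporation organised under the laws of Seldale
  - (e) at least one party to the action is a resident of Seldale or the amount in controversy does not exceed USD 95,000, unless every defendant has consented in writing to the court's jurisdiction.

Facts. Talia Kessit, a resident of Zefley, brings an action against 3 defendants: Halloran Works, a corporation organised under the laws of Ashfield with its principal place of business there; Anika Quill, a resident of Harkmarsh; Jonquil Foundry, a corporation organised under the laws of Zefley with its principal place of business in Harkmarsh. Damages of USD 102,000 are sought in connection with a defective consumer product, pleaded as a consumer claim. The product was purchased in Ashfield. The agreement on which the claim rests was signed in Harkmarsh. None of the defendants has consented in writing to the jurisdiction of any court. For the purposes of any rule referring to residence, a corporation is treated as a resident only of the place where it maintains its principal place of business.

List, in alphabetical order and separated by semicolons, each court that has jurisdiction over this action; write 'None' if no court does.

The Wynrow Regional Court:
  (a) The plaintiff resides in Zefley, which is not Wynrow. Satisfied.
  (b) The operative events occurred in Ashfield, not Quenria. The proviso rescues it, though: the amount in controversy is USD 102,000, which meets the USD 50,000 floor. Met.
  (c) The claim is a consumer claim, not a contract claim, so one alternative holds. Condition met.
  (d) No defendant resides in Wynrow (they reside in Ashfield, Harkmarsh, Harkmarsh); the claim does not concern real property — no alternative holds. Fails.
  → No jurisdiction.
The Superior Court of Casdora:
  (a) The plaintiff resides in Zefley, not Casdora; the operative events occurred in Ashfield, not Casdora — none of the alternatives is met. But the amount in controversy is 102,000 dollars, which meets the USD 5,000 floor, and the 'unless' clause therefore excuses the requirement. Condition met.
  (b) The plaintiff resides in Zefley, which is not Casdora, which satisfies one of the alternatives. Condition met.
  (c) The claim is a consumer claim, not an employment claim, which satisfies one of the alternatives. Satisfied.
  (d) The amount in controversy is 102,000 dollars, within the $114,500 ceiling. Condition met.
  → All conditions met; jurisdiction exists.
The Provincial Court of Wynrow:
  (a) Halloran Works resides in Ashfield, so this disjunct is met. However, the amount in controversy is 102,000 dollars, within the USD 250,000 ceiling, which falls within the stated exception and so defeats the condition. Not satisfied.
  (b) The corporate defendant(s) have their principal place of business in Ashfield, Harkmarsh, not Wynrow. Not met.
  (c) The plaintiff resides in Zefley, not Wynrow. Not met.
  (d) The claim is a consumer claim, not a property claim, so one alternative holds. Satisfied.
  → Not every requirement is met — no jurisdiction.
The Circuit Court of Seldale:
  (a) The amount in controversy is USD 102,000, which meets the USD 50,000 floor. Condition met.
  (b) The claim does not concern real property; the corporate defendant(s) have their principal place of business in Ashfield, Harkmarsh, not Seldale — every alternative fails. Not satisfied.
  (c) The plaintiff resides in Zefley, which is not Seldale, which satisfies one of the alternatives. Satisfied.
  (d) The corporate defendant(s) are organised in Ashfield, Zefley, not Seldale. Not satisfied.
  (e) No party resides in Seldale; the amount in controversy is $102,000, above the USD 95,000 ceiling — every alternative fails. And no such written consent has been filed, so the proviso does not save it. Condition not met.
  → No jurisdiction.

the Superior Court of Casdora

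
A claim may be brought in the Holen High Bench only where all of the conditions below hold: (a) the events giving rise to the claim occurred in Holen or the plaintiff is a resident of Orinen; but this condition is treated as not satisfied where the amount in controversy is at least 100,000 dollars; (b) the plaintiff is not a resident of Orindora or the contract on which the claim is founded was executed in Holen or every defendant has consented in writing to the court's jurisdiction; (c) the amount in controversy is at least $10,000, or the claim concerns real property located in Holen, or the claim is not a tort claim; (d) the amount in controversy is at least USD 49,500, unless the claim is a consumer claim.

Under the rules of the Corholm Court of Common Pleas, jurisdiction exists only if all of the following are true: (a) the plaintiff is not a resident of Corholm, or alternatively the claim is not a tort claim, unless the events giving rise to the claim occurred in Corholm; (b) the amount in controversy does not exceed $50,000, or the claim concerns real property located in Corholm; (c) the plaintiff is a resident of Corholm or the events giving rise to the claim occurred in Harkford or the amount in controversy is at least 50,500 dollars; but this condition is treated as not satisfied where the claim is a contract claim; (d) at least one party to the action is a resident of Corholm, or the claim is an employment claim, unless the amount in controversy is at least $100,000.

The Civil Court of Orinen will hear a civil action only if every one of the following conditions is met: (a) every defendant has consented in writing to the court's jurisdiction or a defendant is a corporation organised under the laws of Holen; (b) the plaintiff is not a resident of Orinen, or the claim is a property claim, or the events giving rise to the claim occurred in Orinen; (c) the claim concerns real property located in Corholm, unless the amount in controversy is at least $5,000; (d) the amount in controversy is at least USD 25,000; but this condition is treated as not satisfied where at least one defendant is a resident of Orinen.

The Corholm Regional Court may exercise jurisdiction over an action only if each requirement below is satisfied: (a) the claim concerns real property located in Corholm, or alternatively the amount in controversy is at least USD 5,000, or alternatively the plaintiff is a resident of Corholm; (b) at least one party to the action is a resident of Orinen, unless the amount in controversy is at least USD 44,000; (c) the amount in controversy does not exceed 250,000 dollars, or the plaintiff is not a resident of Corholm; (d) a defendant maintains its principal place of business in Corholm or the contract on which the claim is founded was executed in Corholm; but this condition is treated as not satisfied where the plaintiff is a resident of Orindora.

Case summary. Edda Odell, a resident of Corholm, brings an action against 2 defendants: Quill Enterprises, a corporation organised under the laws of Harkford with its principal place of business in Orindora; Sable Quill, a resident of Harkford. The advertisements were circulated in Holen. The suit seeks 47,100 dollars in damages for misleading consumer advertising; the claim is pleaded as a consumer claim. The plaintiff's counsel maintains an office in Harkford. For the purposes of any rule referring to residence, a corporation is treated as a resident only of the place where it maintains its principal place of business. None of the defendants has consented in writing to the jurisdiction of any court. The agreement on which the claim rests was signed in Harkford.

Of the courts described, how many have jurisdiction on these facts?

2

The Holen High Bench:
  (a) The operative events occurred in Holen, which satisfies one of the alternatives. The carve-out does not apply: the amount in controversy is $47,100, below the $100,000 floor. Condition met.
  (b) The plaintiff resides in Corholm, which is not Orindora, which satisfies one of the alternatives. Satisfied.
  (c) The amount in controversy is USD 47,100, which meets the 10,000 dollars floor — that alternative is enough. Met.
  (d) The amount in controversy is 47,100 dollars, below the $49,500 floor. But the claim is a consumer claim, and the 'unless' clause therefore excuses the requirement. Satisfied.
  → Jurisdiction lies.
The Corholm Court of Common Pleas:
  (a) The claim is a consumer claim, not a tort claim, so one alternative holds. Satisfied.
  (b) The amount in controversy is 47,100 dollars, within the $50,000 ceiling, so one alternative holds. Satisfied.
  (c) The plaintiff resides in Corholm, so this disjunct is met. The carve-out does not apply: the claim is a consumer claim, not a contract claim. Satisfied.
  (d) Edda Odell resides in Corholm — that alternative is enough. Condition met.
  → Every requirement is satisfied — jurisdiction.
The Civil Court of Orinen:
  (a) No such written consent has been filed; the corporate defendant(s) are organised in Harkford, not Holen — no alternative holds. Not met.
  (b) The plaintiff resides in Corholm, which is not Orinen, so this disjunct is met. Met.
  (c) The claim does not concern real property. The proviso rescues it, though: the amount in controversy is USD 47,100, which meets the $5,000 floor. Satisfied.
  (d) The amount in controversy is $47,100, which meets the 25,000 dollars floor. The exception is not triggered, since no defendant resides in Orinen (they reside in Orindora, Harkford). Satisfied.
  → Not every requirement is met — no jurisdiction.
The Corholm Regional Court:
  (a) The amount in controversy is $47,100, which meets the USD 5,000 floor, so this disjunct is met. Met.
  (b) No party resides in Orinen. However, the amount in controversy is USD 47,100, which meets the $44,000 floor, so the 'unless' proviso supplies this condition. Condition met.
  (c) The amount in controversy is 47,100 dollars, within the $250,000 ceiling, so one alternative holds. Satisfied.
  (d) The corporate defendant(s) have their principal place of business in Orindora, not Corholm; the contract was executed in Harkford, not Corholm — none of the alternatives is met. Not met.
  → Not every requirement is met — no jurisdiction.
Courts with jurisdiction: the Holen High Bench, the Corholm Court of Common Pleas — 2 in total.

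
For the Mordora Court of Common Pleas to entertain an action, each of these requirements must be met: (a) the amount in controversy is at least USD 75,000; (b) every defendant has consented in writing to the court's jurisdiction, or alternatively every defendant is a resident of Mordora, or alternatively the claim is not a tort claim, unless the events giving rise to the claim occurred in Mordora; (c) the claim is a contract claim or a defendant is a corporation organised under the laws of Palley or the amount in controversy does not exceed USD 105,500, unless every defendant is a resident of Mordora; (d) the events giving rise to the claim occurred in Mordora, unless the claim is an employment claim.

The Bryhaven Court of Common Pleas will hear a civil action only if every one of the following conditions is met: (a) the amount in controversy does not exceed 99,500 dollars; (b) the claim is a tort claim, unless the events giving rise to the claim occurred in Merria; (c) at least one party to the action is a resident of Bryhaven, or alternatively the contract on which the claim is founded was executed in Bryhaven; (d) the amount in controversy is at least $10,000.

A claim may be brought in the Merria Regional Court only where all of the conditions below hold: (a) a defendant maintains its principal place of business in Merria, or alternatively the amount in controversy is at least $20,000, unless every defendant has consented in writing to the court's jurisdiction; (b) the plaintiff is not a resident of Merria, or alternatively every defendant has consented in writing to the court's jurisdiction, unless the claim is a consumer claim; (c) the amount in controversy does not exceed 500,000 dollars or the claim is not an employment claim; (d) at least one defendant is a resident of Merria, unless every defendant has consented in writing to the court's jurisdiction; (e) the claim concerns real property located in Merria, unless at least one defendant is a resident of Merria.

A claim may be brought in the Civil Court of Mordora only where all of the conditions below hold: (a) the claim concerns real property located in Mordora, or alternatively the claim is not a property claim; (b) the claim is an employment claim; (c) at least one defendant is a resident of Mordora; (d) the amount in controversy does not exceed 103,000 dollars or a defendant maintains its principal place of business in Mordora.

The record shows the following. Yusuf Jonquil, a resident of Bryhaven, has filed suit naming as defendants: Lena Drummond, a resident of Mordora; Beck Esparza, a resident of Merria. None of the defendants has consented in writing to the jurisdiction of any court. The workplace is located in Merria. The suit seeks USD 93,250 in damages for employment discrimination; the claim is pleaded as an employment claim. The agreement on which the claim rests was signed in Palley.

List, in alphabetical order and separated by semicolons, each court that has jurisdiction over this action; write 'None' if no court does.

the Bryhaven Court of Common Pleas; the Civil Court of Mordora; the Merria Regional Court; the Mordora Court of Common Pleas

The Mordora Court of Common Pleas:
  (a) The amount in controversy is 93,250 dollars, which meets the USD 75,000 floor. Met.
  (b) The claim is an employment claim, not a tort claim — that alternative is enough. Met.
  (c) The amount in controversy is $93,250, within the 105,500 dollars ceiling — that alternative is enough. Satisfied.
  (d) The operative events occurred in Merria, not Mordora. But the claim is an employment claim, and the 'unless' clause therefore excuses the requirement. Satisfied.
  → Jurisdiction lies.
The Bryhaven Court of Common Pleas:
  (a) The amount in controversy is $93,250, within the USD 99,500 ceiling. Condition met.
  (b) The claim is an employment claim, not a tort claim. But the operative events occurred in Merria, and the 'unless' clause therefore excuses the requirement. Met.
  (c) Yusuf Jonquil resides in Bryhaven, which satisfies one of the alternatives. Met.
  (d) The amount in controversy is 93,250 dollars, which meets the USD 10,000 floor. Satisfied.
  → All conditions met; jurisdiction exists.
The Merria Regional Court:
  (a) The amount in controversy is $93,250, which meets the USD 20,000 floor, which satisfies one of the alternatives. Met.
  (b) The plaintiff resides in Bryhaven, which is not Merria — that alternative is enough. Condition met.
  (c) The amount in controversy is $93,250, within the $500,000 ceiling — that alternative is enough. Satisfied.
  (d) Beck Esparza resides in Merria. Condition met.
  (e) The claim does not concern real property. But Beck Esparza resides in Merria, and the 'unless' clause therefore excuses the requirement. Condition met.
  → Every requirement is satisfied — jurisdiction.
The Civil Court of Mordora:
  (a) The claim is an employment claim, not a property claim, which satisfies one of the alternatives. Met.
  (b) The claim is an employment claim. Satisfied.
  (c) Lena Drummond resides in Mordora. Condition met.
  (d) The amount in controversy is 93,250 dollars, within the USD 103,000 ceiling — that alternative is enough. Condition met.
  → The court has jurisdiction.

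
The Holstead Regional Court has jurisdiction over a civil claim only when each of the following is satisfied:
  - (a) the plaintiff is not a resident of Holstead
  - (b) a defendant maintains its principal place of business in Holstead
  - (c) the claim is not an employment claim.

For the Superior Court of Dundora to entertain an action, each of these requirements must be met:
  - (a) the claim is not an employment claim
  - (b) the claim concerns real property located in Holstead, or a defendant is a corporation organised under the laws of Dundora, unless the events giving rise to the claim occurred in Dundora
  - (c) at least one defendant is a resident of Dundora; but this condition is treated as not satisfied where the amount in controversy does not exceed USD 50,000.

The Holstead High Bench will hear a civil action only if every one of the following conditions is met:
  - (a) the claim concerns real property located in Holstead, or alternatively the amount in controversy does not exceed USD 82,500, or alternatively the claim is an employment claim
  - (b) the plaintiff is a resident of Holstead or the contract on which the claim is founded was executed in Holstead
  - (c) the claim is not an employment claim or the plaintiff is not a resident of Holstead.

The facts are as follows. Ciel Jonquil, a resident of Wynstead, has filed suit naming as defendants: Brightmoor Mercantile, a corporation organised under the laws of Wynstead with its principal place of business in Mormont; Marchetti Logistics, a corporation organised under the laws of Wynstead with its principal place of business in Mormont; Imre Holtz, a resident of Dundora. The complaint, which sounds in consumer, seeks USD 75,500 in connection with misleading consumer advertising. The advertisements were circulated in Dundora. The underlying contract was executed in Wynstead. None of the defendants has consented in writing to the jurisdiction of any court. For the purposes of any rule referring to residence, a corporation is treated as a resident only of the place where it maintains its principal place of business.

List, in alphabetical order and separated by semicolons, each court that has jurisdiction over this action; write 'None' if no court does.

The Holstead Regional Court:
  (a) The plaintiff resides in Wynstead, which is not Holstead. Condition met.
  (b) The corporate defendant(s) have their principal place of business in Mormont, not Holstead. Condition not met.
  (c) The claim is a consumer claim, not an employment claim. Met.
  → The court lacks jurisdiction.
The Superior Court of Dundora:
  (a) The claim is a consumer claim, not an employment claim. Satisfied.
  (b) The claim does not concern real property; the corporate defendant(s) are organised in Wynstead, not Dundora — no alternative holds. The proviso rescues it, though: the operative events occurred in Dundora. Satisfied.
  (c) Imre Holtz resides in Dundora. The carve-out does not apply: the amount in controversy is 75,500 dollars, above the $50,000 ceiling. Condition met.
  → The court has jurisdiction.
The Holstead High Bench:
  (a) The amount in controversy is 75,500 dollars, within the 82,500 dollars ceiling, so one alternative holds. Condition met.
  (b) The plaintiff resides in Wynstead, not Holstead; the contract was executed in Wynstead, not Holstead — none of the alternatives is met. Not satisfied.
  (c) The claim is a consumer claim, not an employment claim — that alternative is enough. Satisfied.
  → Not every requirement is met — no jurisdiction.

the Superior Court of Dundora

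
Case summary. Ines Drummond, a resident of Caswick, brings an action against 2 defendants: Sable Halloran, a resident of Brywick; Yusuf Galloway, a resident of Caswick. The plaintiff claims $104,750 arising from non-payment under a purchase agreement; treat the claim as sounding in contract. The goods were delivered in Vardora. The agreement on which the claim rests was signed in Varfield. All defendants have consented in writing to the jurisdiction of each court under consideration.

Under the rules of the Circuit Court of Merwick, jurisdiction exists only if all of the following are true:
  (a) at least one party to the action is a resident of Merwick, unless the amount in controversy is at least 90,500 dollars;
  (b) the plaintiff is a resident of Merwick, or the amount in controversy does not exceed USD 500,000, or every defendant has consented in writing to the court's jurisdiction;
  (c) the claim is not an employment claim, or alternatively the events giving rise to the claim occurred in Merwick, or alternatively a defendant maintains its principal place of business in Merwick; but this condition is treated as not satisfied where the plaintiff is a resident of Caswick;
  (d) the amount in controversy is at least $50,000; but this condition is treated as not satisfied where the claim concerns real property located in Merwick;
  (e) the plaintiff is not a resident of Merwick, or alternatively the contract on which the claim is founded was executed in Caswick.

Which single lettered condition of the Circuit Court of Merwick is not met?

The Circuit Court of Merwick:
  (a) No party resides in Merwick. But the amount in controversy is USD 104,750, which meets the 90,500 dollars floor, and the 'unless' clause therefore excuses the requirement. Met.
  (b) The amount in controversy is 104,750 dollars, within the $500,000 ceiling, so one alternative holds. Condition met.
  (c) The claim is a contract claim, not an employment claim, so one alternative holds. But the plaintiff resides in Caswick, triggering the carve-out and defeating this condition. Not met.
  (d) The amount in controversy is 104,750 dollars, which meets the USD 50,000 floor. And the carve-out is inapplicable — the claim does not concern real property. Satisfied.
  (e) The plaintiff resides in Caswick, which is not Merwick — that alternative is enough. Met.
Only condition (c) fails.

(c)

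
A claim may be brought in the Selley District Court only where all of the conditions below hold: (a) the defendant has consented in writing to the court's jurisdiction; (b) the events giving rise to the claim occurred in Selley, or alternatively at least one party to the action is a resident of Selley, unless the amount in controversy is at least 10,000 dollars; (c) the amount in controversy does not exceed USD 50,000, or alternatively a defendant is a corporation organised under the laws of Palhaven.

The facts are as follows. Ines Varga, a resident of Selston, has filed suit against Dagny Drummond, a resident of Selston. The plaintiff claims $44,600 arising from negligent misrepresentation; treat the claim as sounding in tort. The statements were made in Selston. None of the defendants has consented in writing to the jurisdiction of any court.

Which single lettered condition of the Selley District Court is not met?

The Selley District Court:
  (a) No such written consent has been filed. Not met.
  (b) The operative events occurred in Selston, not Selley; no party resides in Selley — every alternative fails. The proviso rescues it, though: the amount in controversy is $44,600, which meets the USD 10,000 floor. Satisfied.
  (c) The amount in controversy is $44,600, within the USD 50,000 ceiling, so this disjunct is met. Condition met.
Only condition (a) fails.

(a)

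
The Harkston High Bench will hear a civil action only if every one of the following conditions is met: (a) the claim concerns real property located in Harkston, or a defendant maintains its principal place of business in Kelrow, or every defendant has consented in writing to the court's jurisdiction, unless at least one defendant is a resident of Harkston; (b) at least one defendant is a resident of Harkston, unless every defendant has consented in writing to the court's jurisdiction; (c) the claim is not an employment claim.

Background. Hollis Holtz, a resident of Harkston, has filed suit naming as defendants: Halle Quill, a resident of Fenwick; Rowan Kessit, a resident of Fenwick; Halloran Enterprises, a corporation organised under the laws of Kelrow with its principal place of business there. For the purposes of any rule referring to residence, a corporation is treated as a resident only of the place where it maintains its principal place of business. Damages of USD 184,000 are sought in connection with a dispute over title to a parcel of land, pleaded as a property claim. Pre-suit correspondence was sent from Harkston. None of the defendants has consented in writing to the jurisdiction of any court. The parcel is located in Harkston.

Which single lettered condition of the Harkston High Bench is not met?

The Harkston High Bench:
  (a) The property lies in Harkston — that alternative is enough. Satisfied.
  (b) No defendant resides in Harkston (they reside in Fenwick, Fenwick, Kelrow). Nor does the 'unless' clause help: no such written consent has been filed. Fails.
  (c) The claim is a property claim, not an employment claim. Satisfied.
Only condition (b) fails.

(b)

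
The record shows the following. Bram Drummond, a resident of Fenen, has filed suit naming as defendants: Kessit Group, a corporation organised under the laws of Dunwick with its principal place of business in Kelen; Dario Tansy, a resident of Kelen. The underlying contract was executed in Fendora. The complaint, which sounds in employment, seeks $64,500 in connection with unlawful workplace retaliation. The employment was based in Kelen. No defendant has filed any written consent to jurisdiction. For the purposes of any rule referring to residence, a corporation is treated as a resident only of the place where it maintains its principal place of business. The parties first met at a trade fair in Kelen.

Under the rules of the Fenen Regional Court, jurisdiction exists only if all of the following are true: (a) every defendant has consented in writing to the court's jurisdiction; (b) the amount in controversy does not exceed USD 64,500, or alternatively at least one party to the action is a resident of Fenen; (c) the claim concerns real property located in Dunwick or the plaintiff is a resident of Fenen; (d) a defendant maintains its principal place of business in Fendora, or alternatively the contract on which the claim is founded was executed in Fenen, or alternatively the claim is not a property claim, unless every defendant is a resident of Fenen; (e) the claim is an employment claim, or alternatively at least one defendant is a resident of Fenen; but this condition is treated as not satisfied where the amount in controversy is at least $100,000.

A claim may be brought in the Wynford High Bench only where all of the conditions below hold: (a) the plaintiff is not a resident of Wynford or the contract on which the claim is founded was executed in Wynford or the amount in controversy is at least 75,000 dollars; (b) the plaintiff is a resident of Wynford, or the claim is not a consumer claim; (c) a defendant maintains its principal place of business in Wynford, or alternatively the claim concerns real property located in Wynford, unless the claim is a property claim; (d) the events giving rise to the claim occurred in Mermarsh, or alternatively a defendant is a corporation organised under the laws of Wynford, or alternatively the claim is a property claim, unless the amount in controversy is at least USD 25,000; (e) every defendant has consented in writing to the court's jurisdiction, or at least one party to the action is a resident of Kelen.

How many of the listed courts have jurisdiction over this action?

0

The Fenen Regional Court:
  (a) No such written consent has been filed. Not met.
  (b) The amount in controversy is $64,500, within the $64,500 ceiling — that alternative is enough. Condition met.
  (c) The plaintiff resides in Fenen, so this disjunct is met. Met.
  (d) The claim is an employment claim, not a property claim, so this disjunct is met. Met.
  (e) The claim is an employment claim, so one alternative holds. And the carve-out is inapplicable — the amount in controversy is $64,500, below the USD 100,000 floor. Met.
  → No jurisdiction.
The Wynford High Bench:
  (a) The plaintiff resides in Fenen, which is not Wynford, which satisfies one of the alternatives. Satisfied.
  (b) The claim is an employment claim, not a consumer claim, so one alternative holds. Met.
  (c) The corporate defendant(s) have their principal place of business in Kelen, not Wynford; the claim does not concern real property — no alternative holds. The proviso offers no rescue either, since the claim is an employment claim, not a property claim. Not satisfied.
  (d) The operative events occurred in Kelen, not Mermarsh; the corporate defendant(s) are organised in Dunwick, not Wynford; the claim is an employment claim, not a property claim — no alternative holds. But the amount in controversy is USD 64,500, which meets the 25,000 dollars floor, and the 'unless' clause therefore excuses the requirement. Met.
  (e) Kessit Group resides in Kelen — that alternative is enough. Met.
  → At least one condition fails; no jurisdiction.
No court satisfies all of its conditions.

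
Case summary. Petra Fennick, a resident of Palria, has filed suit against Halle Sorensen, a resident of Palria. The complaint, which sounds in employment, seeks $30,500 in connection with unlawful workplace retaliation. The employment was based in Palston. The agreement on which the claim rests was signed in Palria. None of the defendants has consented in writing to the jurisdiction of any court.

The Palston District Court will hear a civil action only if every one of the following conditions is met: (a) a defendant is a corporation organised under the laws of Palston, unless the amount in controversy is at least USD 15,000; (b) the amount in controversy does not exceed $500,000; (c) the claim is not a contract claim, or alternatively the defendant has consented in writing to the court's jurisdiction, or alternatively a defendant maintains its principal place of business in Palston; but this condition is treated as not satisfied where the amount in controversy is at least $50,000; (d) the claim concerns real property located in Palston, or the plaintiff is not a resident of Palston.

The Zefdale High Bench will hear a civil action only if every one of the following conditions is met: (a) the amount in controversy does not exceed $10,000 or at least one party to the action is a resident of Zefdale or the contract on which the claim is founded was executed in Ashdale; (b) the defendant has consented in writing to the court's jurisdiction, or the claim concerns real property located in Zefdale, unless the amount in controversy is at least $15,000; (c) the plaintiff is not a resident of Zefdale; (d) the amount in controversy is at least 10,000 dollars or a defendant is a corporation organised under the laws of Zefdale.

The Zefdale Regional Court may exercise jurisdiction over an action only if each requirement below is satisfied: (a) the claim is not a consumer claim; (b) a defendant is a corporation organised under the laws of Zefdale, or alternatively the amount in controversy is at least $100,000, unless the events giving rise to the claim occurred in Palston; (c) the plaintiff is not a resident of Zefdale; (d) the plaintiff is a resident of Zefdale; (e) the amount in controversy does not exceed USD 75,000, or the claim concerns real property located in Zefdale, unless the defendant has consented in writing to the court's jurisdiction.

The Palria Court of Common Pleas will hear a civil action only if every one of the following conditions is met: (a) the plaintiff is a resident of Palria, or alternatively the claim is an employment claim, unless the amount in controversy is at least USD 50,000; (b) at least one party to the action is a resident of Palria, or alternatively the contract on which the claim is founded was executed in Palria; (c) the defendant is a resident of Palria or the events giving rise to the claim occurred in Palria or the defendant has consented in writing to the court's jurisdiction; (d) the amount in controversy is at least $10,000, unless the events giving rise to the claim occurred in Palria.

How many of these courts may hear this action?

The Palston District Court:
  (a) No defendant is a corporation. The proviso rescues it, though: the amount in controversy is 30,500 dollars, which meets the $15,000 floor. Condition met.
  (b) The amount in controversy is $30,500, within the $500,000 ceiling. Condition met.
  (c) The claim is an employment claim, not a contract claim — that alternative is enough. The exception is not triggered, since the amount in controversy is USD 30,500, below the 50,000 dollars floor. Met.
  (d) The plaintiff resides in Palria, which is not Palston, so one alternative holds. Met.
  → The court has jurisdiction.
The Zefdale High Bench:
  (a) The amount in controversy is 30,500 dollars, above the USD 10,000 ceiling; no party resides in Zefdale; the contract was executed in Palria, not Ashdale — every alternative fails. Not met.
  (b) No such written consent has been filed; the claim does not concern real property — no alternative holds. But the amount in controversy is $30,500, which meets the $15,000 floor, and the 'unless' clause therefore excuses the requirement. Condition met.
  (c) The plaintiff resides in Palria, which is not Zefdale. Met.
  (d) The amount in controversy is 30,500 dollars, which meets the USD 10,000 floor, so this disjunct is met. Met.
  → Not every requirement is met — no jurisdiction.
The Zefdale Regional Court:
  (a) The claim is an employment claim, not a consumer claim. Met.
  (b) No defendant is a corporation; the amount in controversy is USD 30,500, below the $100,000 floor — no alternative holds. However, the operative events occurred in Palston, so the 'unless' proviso supplies this condition. Satisfied.
  (c) The plaintiff resides in Palria, which is not Zefdale. Condition met.
  (d) The plaintiff resides in Palria, not Zefdale. Not satisfied.
  (e) The amount in controversy is $30,500, within the USD 75,000 ceiling, which satisfies one of the alternatives. Met.
  → No jurisdiction.
The Palria Court of Common Pleas:
  (a) The plaintiff resides in Palria — that alternative is enough. Satisfied.
  (b) Petra Fennick resides in Palria, which satisfies one of the alternatives. Met.
  (c) The defendant resides in Palria, so one alternative holds. Satisfied.
  (d) The amount in controversy is USD 30,500, which meets the 10,000 dollars floor. Met.
  → Every requirement is satisfied — jurisdiction.
Courts with jurisdiction: the Palston District Court, the Palria Court of Common Pleas — 2 in total.

2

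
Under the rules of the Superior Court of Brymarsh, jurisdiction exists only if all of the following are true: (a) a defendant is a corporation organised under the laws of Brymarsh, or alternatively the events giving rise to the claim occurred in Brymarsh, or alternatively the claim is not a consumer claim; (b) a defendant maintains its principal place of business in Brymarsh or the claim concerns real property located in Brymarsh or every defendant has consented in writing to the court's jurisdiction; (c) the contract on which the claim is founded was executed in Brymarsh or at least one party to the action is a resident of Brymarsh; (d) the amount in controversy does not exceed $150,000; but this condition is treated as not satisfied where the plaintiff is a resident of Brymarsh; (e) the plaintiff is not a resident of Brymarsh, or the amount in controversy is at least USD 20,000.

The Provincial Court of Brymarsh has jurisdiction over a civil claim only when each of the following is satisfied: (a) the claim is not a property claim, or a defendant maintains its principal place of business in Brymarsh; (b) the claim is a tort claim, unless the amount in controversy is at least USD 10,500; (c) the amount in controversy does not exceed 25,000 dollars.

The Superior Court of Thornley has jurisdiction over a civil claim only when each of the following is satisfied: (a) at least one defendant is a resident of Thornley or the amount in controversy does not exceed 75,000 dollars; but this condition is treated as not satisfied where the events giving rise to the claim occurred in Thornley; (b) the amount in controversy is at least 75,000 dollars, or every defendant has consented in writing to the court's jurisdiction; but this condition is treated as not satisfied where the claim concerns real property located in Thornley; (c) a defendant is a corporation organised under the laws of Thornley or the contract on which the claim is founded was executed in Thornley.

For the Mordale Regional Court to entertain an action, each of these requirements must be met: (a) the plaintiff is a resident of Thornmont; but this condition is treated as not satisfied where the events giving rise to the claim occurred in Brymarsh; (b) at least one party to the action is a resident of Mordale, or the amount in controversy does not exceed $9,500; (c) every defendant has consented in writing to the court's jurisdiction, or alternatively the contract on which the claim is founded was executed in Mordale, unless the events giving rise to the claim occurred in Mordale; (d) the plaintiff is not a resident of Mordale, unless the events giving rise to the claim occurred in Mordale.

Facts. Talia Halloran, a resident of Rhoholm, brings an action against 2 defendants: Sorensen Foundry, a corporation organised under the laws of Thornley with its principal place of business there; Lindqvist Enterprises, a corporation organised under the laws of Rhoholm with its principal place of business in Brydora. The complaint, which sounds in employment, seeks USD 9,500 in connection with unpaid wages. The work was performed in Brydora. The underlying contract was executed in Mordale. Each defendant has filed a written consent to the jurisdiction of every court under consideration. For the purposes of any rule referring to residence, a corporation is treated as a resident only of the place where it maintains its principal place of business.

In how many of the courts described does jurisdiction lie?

The Superior Court of Brymarsh:
  (a) The claim is an employment claim, not a consumer claim, so one alternative holds. Satisfied.
  (b) Every defendant has filed written consent, so this disjunct is met. Met.
  (c) The contract was executed in Mordale, not Brymarsh; no party resides in Brymarsh — every alternative fails. Not satisfied.
  (d) The amount in controversy is USD 9,500, within the $150,000 ceiling. And the carve-out is inapplicable — the plaintiff resides in Rhoholm, not Brymarsh. Condition met.
  (e) The plaintiff resides in Rhoholm, which is not Brymarsh — that alternative is enough. Condition met.
  → At least one condition fails; no jurisdiction.
The Provincial Court of Brymarsh:
  (a) The claim is an employment claim, not a property claim, which satisfies one of the alternatives. Condition met.
  (b) The claim is an employment claim, not a tort claim. Nor does the 'unless' clause help: the amount in controversy is 9,500 dollars, below the $10,500 floor. Condition not met.
  (c) The amount in controversy is 9,500 dollars, within the 25,000 dollars ceiling. Met.
  → The court lacks jurisdiction.
The Superior Court of Thornley:
  (a) Sorensen Foundry resides in Thornley, so one alternative holds. The carve-out does not apply: the operative events occurred in Brydora, not Thornley. Met.
  (b) Every defendant has filed written consent — that alternative is enough. The carve-out does not apply: the claim does not concern real property. Met.
  (c) Sorensen Foundry is organised under the laws of Thornley, so this disjunct is met. Condition met.
  → All conditions met; jurisdiction exists.
The Mordale Regional Court:
  (a) The plaintiff resides in Rhoholm, not Thornmont. Condition not met.
  (b) The amount in controversy is 9,500 dollars, within the $9,500 ceiling, so this disjunct is met. Satisfied.
  (c) Every defendant has filed written consent, so this disjunct is met. Met.
  (d) The plaintiff resides in Rhoholm, which is not Mordale. Satisfied.
  → No jurisdiction.
Courts with jurisdiction: the Superior Court of Thornley — 1 in total.

1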